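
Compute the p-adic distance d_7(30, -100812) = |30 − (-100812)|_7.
d_7(30, -100812) = 1/16807

Step 1 — x − y = 30 − (-100812) = 100842. Step 2 — v_7(100842) = 5 (factor: 100842 = (7^5 · 6); the sign does not affect v_p). Step 3 — |x − y|_7 = 7^{-5} = 1/16807.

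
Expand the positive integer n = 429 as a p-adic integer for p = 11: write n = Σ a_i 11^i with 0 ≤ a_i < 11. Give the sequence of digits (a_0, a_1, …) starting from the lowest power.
(a_0, a_1, …) = (0, 6, 3)

Repeated division by 11 gives the digits low-to-high: 429 = 6·11^1 + 3·11^2. Digit sequence: (0, 6, 3).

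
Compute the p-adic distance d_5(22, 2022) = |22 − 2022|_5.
d_5(22, 2022) = 1/125

Step 1 — x − y = 22 − 2022 = -2000. Step 2 — v_5(-2000) = 3 (factor: -2000 = −(5^3 · 16); the sign does not affect v_p). Step 3 — |x − y|_5 = 5^{-3} = 1/125.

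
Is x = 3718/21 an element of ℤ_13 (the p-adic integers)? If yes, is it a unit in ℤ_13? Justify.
x ∈ ℤ_13 but not a unit; v_13(x) = 2 > 0

ℤ_13 = {x ∈ ℚ_13 : v_13(x) ≥ 0} and ℤ_13^× = {x ∈ ℤ_13 : v_13(x) = 0}. Here v_13(3718/21) = v_13(num) − v_13(den) = 2; compare against these criteria.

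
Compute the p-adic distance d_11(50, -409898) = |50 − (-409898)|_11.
d_11(50, -409898) = 1/14641

Step 1 — x − y = 50 − (-409898) = 409948. Step 2 — v_11(409948) = 4 (factor: 409948 = (11^4 · 28); the sign does not affect v_p). Step 3 — |x − y|_11 = 11^{-4} = 1/14641.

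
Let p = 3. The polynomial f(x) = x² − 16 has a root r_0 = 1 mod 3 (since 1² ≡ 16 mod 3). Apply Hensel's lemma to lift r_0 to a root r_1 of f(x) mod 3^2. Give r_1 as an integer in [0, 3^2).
r_1 = 4 (mod 9)

Hensel's recurrence: r_{i+1} = r_i − f(r_i)·(f′(r_i))^{-1} mod 3^{i+2}, with f′(x) = 2x. Iterate:
  r_0 = 1 (mod 3)
  r_1 = 4 (mod 9)
Final: r_1 = 4, and one checks f(r_1) ≡ 0 mod 3^2.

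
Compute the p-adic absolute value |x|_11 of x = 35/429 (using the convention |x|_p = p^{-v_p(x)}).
|35/429|_11 = 11

Step 1 — compute v_11(x) by factoring powers of 11 out of the numerator and denominator: v_11(35/429) = -1. Step 2 — apply |x|_p = p^{-v_p(x)} = 11^{1} = 11.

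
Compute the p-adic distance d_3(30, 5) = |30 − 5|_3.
d_3(30, 5) = 1

Step 1 — x − y = 30 − 5 = 25. Step 2 — v_3(25) = 0 (factor: 25 = (3^0 · 25); the sign does not affect v_p). Step 3 — |x − y|_3 = 3^{0} = 1.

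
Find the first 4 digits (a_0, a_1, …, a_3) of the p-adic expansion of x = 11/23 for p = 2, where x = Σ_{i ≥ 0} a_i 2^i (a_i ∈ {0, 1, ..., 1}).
(a_0, …, a_3) = (1, 0, 1, 1)

v_2(11/23) = 0 (numerator and denominator both coprime to 2), so x ∈ ℤ_2^×. Compute digits iteratively via a_i = x_i mod 2, x_{i+1} = (x_i − a_i)/2, with x_0 = x:
  x_0 = 11/23;  a_0 = 1;  x_1 = (x_0 − 1)/2 = -6/23
  x_1 = -6/23;  a_1 = 0;  x_2 = (x_1 − 0)/2 = -3/23
  x_2 = -3/23;  a_2 = 1;  x_3 = (x_2 − 1)/2 = -13/23
  x_3 = -13/23;  a_3 = 1;  x_4 = (x_3 − 1)/2 = -18/23
Digits: (1, 0, 1, 1).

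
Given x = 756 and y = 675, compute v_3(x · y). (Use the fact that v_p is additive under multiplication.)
v_3(510300) = 6

v_p(x) = 3 (factor: 756 = 3^3 · 28); v_p(y) = 3 (factor: 675 = 3^3 · 25). Additivity: v_p(xy) = v_p(x) + v_p(y) = 3 + 3 = 6. (Direct check: xy = 510300 = 3^6 · (700).)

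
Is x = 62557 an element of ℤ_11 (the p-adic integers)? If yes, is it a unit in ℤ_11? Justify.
x ∈ ℤ_11 but not a unit; v_11(x) = 3 > 0

ℤ_11 = {x ∈ ℚ_11 : v_11(x) ≥ 0} and ℤ_11^× = {x ∈ ℤ_11 : v_11(x) = 0}. Here v_11(62557) = v_11(num) − v_11(den) = 3; compare against these criteria.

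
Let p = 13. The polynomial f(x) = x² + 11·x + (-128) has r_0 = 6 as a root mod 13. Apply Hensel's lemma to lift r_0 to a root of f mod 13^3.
r_2 = 110 (mod 2197)

Hensel: r_{i+1} = r_i − f(r_i)·(f′(r_i))^{-1} mod 13^{i+2}, f′(x) = 2x + 11. Iterate:
  r_0 = 6 (mod 13)
  r_1 = 110 (mod 169)
  r_2 = 110 (mod 2197)
Final: r = 110 satisfies f(r) ≡ 0 mod 13^3.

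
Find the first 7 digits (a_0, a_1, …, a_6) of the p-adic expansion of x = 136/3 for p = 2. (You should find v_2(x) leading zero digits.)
(a_0, …, a_6) = (0, 0, 0, 1, 1, 0, 1)

v_2(136/3) = 3, so a_0 = ... = a_2 = 0. Factor out: x = 2^3 · u with u = 17/3 a unit in ℤ_2. Expand u iteratively via a_{v+i} = u_i mod 2, u_{i+1} = (u_i − a_{v+i})/2:
  u_0 = 17/3;  a_3 = 1;  u_1 = (u_0 − 1)/2 = 7/3
  u_1 = 7/3;  a_4 = 1;  u_2 = (u_1 − 1)/2 = 2/3
  u_2 = 2/3;  a_5 = 0;  u_3 = (u_2 − 0)/2 = 1/3
  u_3 = 1/3;  a_6 = 1;  u_4 = (u_3 − 1)/2 = -1/3
Digits: (0, 0, 0, 1, 1, 0, 1).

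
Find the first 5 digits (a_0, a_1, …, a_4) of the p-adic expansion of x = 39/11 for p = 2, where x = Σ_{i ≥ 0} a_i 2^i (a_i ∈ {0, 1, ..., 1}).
(a_0, …, a_4) = (1, 0, 1, 0, 1)

v_2(39/11) = 0 (numerator and denominator both coprime to 2), so x ∈ ℤ_2^×. Compute digits iteratively via a_i = x_i mod 2, x_{i+1} = (x_i − a_i)/2, with x_0 = x:
  x_0 = 39/11;  a_0 = 1;  x_1 = (x_0 − 1)/2 = 14/11
  x_1 = 14/11;  a_1 = 0;  x_2 = (x_1 − 0)/2 = 7/11
  x_2 = 7/11;  a_2 = 1;  x_3 = (x_2 − 1)/2 = -2/11
  x_3 = -2/11;  a_3 = 0;  x_4 = (x_3 − 0)/2 = -1/11
  x_4 = -1/11;  a_4 = 1;  x_5 = (x_4 − 1)/2 = -6/11
Digits: (1, 0, 1, 0, 1).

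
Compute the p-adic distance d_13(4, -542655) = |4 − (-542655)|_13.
d_13(4, -542655) = 1/28561

Step 1 — x − y = 4 − (-542655) = 542659. Step 2 — v_13(542659) = 4 (factor: 542659 = (13^4 · 19); the sign does not affect v_p). Step 3 — |x − y|_13 = 13^{-4} = 1/28561.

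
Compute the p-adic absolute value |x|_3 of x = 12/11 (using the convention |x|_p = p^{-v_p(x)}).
|12/11|_3 = 1/3

Step 1 — compute v_3(x) by factoring powers of 3 out of the numerator and denominator: v_3(12/11) = 1. Step 2 — apply |x|_p = p^{-v_p(x)} = 3^{-1} = 1/3.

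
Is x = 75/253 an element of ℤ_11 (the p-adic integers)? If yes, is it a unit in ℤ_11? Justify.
x ∉ ℤ_11 (v_11(x) = -1 < 0)

ℤ_11 = {x ∈ ℚ_11 : v_11(x) ≥ 0} and ℤ_11^× = {x ∈ ℤ_11 : v_11(x) = 0}. Here v_11(75/253) = v_11(num) − v_11(den) = -1; compare against these criteria.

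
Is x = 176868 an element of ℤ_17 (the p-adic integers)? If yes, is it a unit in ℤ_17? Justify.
x ∈ ℤ_17 but not a unit; v_17(x) = 3 > 0

ℤ_17 = {x ∈ ℚ_17 : v_17(x) ≥ 0} and ℤ_17^× = {x ∈ ℤ_17 : v_17(x) = 0}. Here v_17(176868) = v_17(num) − v_17(den) = 3; compare against these criteria.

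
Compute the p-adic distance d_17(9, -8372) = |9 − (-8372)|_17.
d_17(9, -8372) = 1/289

Step 1 — x − y = 9 − (-8372) = 8381. Step 2 — v_17(8381) = 2 (factor: 8381 = (17^2 · 29); the sign does not affect v_p). Step 3 — |x − y|_17 = 17^{-2} = 1/289.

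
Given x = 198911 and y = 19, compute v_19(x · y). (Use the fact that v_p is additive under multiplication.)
v_19(3779309) = 4

v_p(x) = 3 (factor: 198911 = 19^3 · 29); v_p(y) = 1 (factor: 19 = 19^1 · 1). Additivity: v_p(xy) = v_p(x) + v_p(y) = 3 + 1 = 4. (Direct check: xy = 3779309 = 19^4 · (29).)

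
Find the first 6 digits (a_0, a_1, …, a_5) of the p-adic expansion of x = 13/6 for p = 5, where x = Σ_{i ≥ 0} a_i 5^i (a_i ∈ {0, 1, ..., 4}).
(a_0, …, a_5) = (3, 4, 0, 4, 0, 4)

v_5(13/6) = 0 (numerator and denominator both coprime to 5), so x ∈ ℤ_5^×. Compute digits iteratively via a_i = x_i mod 5, x_{i+1} = (x_i − a_i)/5, with x_0 = x:
  x_0 = 13/6;  a_0 = 3;  x_1 = (x_0 − 3)/5 = -1/6
  x_1 = -1/6;  a_1 = 4;  x_2 = (x_1 − 4)/5 = -5/6
  x_2 = -5/6;  a_2 = 0;  x_3 = (x_2 − 0)/5 = -1/6
  x_3 = -1/6;  a_3 = 4;  x_4 = (x_3 − 4)/5 = -5/6
  x_4 = -5/6;  a_4 = 0;  x_5 = (x_4 − 0)/5 = -1/6
  x_5 = -1/6;  a_5 = 4;  x_6 = (x_5 − 4)/5 = -5/6
Digits: (3, 4, 0, 4, 0, 4).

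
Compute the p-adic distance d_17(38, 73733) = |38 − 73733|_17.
d_17(38, 73733) = 1/4913

Step 1 — x − y = 38 − 73733 = -73695. Step 2 — v_17(-73695) = 3 (factor: -73695 = −(17^3 · 15); the sign does not affect v_p). Step 3 — |x − y|_17 = 17^{-3} = 1/4913.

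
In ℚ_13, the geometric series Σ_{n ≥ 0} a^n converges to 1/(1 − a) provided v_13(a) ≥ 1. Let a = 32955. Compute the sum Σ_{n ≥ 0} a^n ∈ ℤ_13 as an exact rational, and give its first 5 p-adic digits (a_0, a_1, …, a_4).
Σ a^n = 1/(1 − a) = -1/32954;  first 5 digits = (1, 0, 0, 2, 1)

v_13(a) = 3 ≥ 1, so the series converges in ℤ_13 to 1/(1 − a) = 1/(1 − 32955) = -1/32954. Expand this rational in ℤ_13: compute digits iteratively via d_i = x_i mod 13, x_{i+1} = (x_i − d_i)/13. The first 5 digits are (1, 0, 0, 2, 1).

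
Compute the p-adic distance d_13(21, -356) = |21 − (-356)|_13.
d_13(21, -356) = 1/13

Step 1 — x − y = 21 − (-356) = 377. Step 2 — v_13(377) = 1 (factor: 377 = (13^1 · 29); the sign does not affect v_p). Step 3 — |x − y|_13 = 13^{-1} = 1/13.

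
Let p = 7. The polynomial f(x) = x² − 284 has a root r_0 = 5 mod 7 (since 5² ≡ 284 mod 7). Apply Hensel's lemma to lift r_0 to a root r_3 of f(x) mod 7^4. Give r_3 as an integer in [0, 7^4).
r_3 = 1496 (mod 2401)

Hensel's recurrence: r_{i+1} = r_i − f(r_i)·(f′(r_i))^{-1} mod 7^{i+2}, with f′(x) = 2x. Iterate:
  r_0 = 5 (mod 7)
  r_1 = 26 (mod 49)
  r_2 = 124 (mod 343)
  r_3 = 1496 (mod 2401)
Final: r_3 = 1496, and one checks f(r_3) ≡ 0 mod 7^4.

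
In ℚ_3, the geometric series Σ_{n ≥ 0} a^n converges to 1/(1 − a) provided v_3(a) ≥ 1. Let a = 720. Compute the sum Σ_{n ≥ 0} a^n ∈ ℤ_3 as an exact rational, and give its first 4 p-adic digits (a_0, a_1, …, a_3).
Σ a^n = 1/(1 − a) = -1/719;  first 4 digits = (1, 0, 2, 2)

v_3(a) = 2 ≥ 1, so the series converges in ℤ_3 to 1/(1 − a) = 1/(1 − 720) = -1/719. Expand this rational in ℤ_3: compute digits iteratively via d_i = x_i mod 3, x_{i+1} = (x_i − d_i)/3. The first 4 digits are (1, 0, 2, 2).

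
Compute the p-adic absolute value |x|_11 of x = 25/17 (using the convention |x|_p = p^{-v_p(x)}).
|25/17|_11 = 1

Step 1 — compute v_11(x) by factoring powers of 11 out of the numerator and denominator: v_11(25/17) = 0. Step 2 — apply |x|_p = p^{-v_p(x)} = 11^{0} = 1.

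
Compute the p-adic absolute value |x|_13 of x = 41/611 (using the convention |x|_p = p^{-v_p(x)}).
|41/611|_13 = 13

Step 1 — compute v_13(x) by factoring powers of 13 out of the numerator and denominator: v_13(41/611) = -1. Step 2 — apply |x|_p = p^{-v_p(x)} = 13^{1} = 13.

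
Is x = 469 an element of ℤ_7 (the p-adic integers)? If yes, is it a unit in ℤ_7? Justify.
x ∈ ℤ_7 but not a unit; v_7(x) = 1 > 0

ℤ_7 = {x ∈ ℚ_7 : v_7(x) ≥ 0} and ℤ_7^× = {x ∈ ℤ_7 : v_7(x) = 0}. Here v_7(469) = v_7(num) − v_7(den) = 1; compare against these criteria.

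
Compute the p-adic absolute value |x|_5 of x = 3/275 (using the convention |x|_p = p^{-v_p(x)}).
|3/275|_5 = 25

Step 1 — compute v_5(x) by factoring powers of 5 out of the numerator and denominator: v_5(3/275) = -2. Step 2 — apply |x|_p = p^{-v_p(x)} = 5^{2} = 25.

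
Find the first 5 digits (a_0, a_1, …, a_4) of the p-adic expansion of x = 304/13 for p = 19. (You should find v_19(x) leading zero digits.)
(a_0, …, a_4) = (0, 10, 1, 16, 5)

v_19(304/13) = 1, so a_0 = ... = a_0 = 0. Factor out: x = 19^1 · u with u = 16/13 a unit in ℤ_19. Expand u iteratively via a_{v+i} = u_i mod 19, u_{i+1} = (u_i − a_{v+i})/19:
  u_0 = 16/13;  a_1 = 10;  u_1 = (u_0 − 10)/19 = -6/13
  u_1 = -6/13;  a_2 = 1;  u_2 = (u_1 − 1)/19 = -1/13
  u_2 = -1/13;  a_3 = 16;  u_3 = (u_2 − 16)/19 = -11/13
  u_3 = -11/13;  a_4 = 5;  u_4 = (u_3 − 5)/19 = -4/13
Digits: (0, 10, 1, 16, 5).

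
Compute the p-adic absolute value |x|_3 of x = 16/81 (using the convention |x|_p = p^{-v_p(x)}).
|16/81|_3 = 81

Step 1 — compute v_3(x) by factoring powers of 3 out of the numerator and denominator: v_3(16/81) = -4. Step 2 — apply |x|_p = p^{-v_p(x)} = 3^{4} = 81.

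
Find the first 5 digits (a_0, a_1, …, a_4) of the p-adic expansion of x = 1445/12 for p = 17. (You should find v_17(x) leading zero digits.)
(a_0, …, a_4) = (0, 0, 16, 9, 15)

v_17(1445/12) = 2, so a_0 = ... = a_1 = 0. Factor out: x = 17^2 · u with u = 5/12 a unit in ℤ_17. Expand u iteratively via a_{v+i} = u_i mod 17, u_{i+1} = (u_i − a_{v+i})/17:
  u_0 = 5/12;  a_2 = 16;  u_1 = (u_0 − 16)/17 = -11/12
  u_1 = -11/12;  a_3 = 9;  u_2 = (u_1 − 9)/17 = -7/12
  u_2 = -7/12;  a_4 = 15;  u_3 = (u_2 − 15)/17 = -11/12
Digits: (0, 0, 16, 9, 15).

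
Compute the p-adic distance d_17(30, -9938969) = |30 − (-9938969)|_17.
d_17(30, -9938969) = 1/1419857

Step 1 — x − y = 30 − (-9938969) = 9938999. Step 2 — v_17(9938999) = 5 (factor: 9938999 = (17^5 · 7); the sign does not affect v_p). Step 3 — |x − y|_17 = 17^{-5} = 1/1419857.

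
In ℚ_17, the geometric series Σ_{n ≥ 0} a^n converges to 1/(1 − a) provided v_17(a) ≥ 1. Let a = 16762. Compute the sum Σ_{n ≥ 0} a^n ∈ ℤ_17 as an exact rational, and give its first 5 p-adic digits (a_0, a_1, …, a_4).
Σ a^n = 1/(1 − a) = -1/16761;  first 5 digits = (1, 0, 7, 3, 15)

v_17(a) = 2 ≥ 1, so the series converges in ℤ_17 to 1/(1 − a) = 1/(1 − 16762) = -1/16761. Expand this rational in ℤ_17: compute digits iteratively via d_i = x_i mod 17, x_{i+1} = (x_i − d_i)/17. The first 5 digits are (1, 0, 7, 3, 15).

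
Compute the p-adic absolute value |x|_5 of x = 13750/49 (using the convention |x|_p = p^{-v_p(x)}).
|13750/49|_5 = 1/625

Step 1 — compute v_5(x) by factoring powers of 5 out of the numerator and denominator: v_5(13750/49) = 4. Step 2 — apply |x|_p = p^{-v_p(x)} = 5^{-4} = 1/625.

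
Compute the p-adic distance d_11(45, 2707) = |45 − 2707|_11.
d_11(45, 2707) = 1/1331

Step 1 — x − y = 45 − 2707 = -2662. Step 2 — v_11(-2662) = 3 (factor: -2662 = −(11^3 · 2); the sign does not affect v_p). Step 3 — |x − y|_11 = 11^{-3} = 1/1331.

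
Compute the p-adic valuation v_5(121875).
v_5(121875) = 5

v_5(n) is the largest exponent k such that 5^k divides n. Factor out: 121875 = 5^5 · 39. (Sign doesn't affect v_p.) So v_5(121875) = 5.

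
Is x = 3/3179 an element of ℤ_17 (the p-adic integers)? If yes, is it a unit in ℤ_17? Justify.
x ∉ ℤ_17 (v_17(x) = -2 < 0)

ℤ_17 = {x ∈ ℚ_17 : v_17(x) ≥ 0} and ℤ_17^× = {x ∈ ℤ_17 : v_17(x) = 0}. Here v_17(3/3179) = v_17(num) − v_17(den) = -2; compare against these criteria.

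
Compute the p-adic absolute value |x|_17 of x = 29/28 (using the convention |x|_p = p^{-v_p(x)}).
|29/28|_17 = 1

Step 1 — compute v_17(x) by factoring powers of 17 out of the numerator and denominator: v_17(29/28) = 0. Step 2 — apply |x|_p = p^{-v_p(x)} = 17^{0} = 1.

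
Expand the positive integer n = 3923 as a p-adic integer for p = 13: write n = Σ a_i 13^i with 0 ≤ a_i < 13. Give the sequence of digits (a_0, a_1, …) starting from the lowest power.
(a_0, a_1, …) = (10, 2, 10, 1)

Repeated division by 13 gives the digits low-to-high: 3923 = 10 + 2·13^1 + 10·13^2 + 1·13^3. Digit sequence: (10, 2, 10, 1).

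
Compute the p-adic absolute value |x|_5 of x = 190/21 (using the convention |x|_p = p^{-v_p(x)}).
|190/21|_5 = 1/5

Step 1 — compute v_5(x) by factoring powers of 5 out of the numerator and denominator: v_5(190/21) = 1. Step 2 — apply |x|_p = p^{-v_p(x)} = 5^{-1} = 1/5.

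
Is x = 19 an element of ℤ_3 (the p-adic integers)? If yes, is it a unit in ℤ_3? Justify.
x ∈ ℤ_3^× (unit); v_3(x) = 0

ℤ_3 = {x ∈ ℚ_3 : v_3(x) ≥ 0} and ℤ_3^× = {x ∈ ℤ_3 : v_3(x) = 0}. Here v_3(19) = v_3(num) − v_3(den) = 0; compare against these criteria.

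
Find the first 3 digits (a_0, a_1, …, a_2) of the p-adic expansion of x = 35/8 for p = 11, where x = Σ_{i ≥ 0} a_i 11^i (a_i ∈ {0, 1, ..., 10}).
(a_0, …, a_2) = (3, 7, 9)

v_11(35/8) = 0 (numerator and denominator both coprime to 11), so x ∈ ℤ_11^×. Compute digits iteratively via a_i = x_i mod 11, x_{i+1} = (x_i − a_i)/11, with x_0 = x:
  x_0 = 35/8;  a_0 = 3;  x_1 = (x_0 − 3)/11 = 1/8
  x_1 = 1/8;  a_1 = 7;  x_2 = (x_1 − 7)/11 = -5/8
  x_2 = -5/8;  a_2 = 9;  x_3 = (x_2 − 9)/11 = -7/8
Digits: (3, 7, 9).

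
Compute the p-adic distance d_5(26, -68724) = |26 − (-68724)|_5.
d_5(26, -68724) = 1/3125

Step 1 — x − y = 26 − (-68724) = 68750. Step 2 — v_5(68750) = 5 (factor: 68750 = (5^5 · 22); the sign does not affect v_p). Step 3 — |x − y|_5 = 5^{-5} = 1/3125.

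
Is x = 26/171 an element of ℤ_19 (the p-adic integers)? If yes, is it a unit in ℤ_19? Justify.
x ∉ ℤ_19 (v_19(x) = -1 < 0)

ℤ_19 = {x ∈ ℚ_19 : v_19(x) ≥ 0} and ℤ_19^× = {x ∈ ℤ_19 : v_19(x) = 0}. Here v_19(26/171) = v_19(num) − v_19(den) = -1; compare against these criteria.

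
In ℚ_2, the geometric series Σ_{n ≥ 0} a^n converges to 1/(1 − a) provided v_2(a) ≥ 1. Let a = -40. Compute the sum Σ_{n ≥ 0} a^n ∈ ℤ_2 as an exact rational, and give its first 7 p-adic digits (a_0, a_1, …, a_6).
Σ a^n = 1/(1 − a) = 1/41;  first 7 digits = (1, 0, 0, 1, 1, 0, 0)

v_2(a) = 3 ≥ 1, so the series converges in ℤ_2 to 1/(1 − a) = 1/(1 − (-40)) = 1/41. Expand this rational in ℤ_2: compute digits iteratively via d_i = x_i mod 2, x_{i+1} = (x_i − d_i)/2. The first 7 digits are (1, 0, 0, 1, 1, 0, 0).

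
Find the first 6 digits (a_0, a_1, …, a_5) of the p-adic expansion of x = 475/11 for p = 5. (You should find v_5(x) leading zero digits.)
(a_0, …, a_5) = (0, 0, 4, 0, 4, 1)

v_5(475/11) = 2, so a_0 = ... = a_1 = 0. Factor out: x = 5^2 · u with u = 19/11 a unit in ℤ_5. Expand u iteratively via a_{v+i} = u_i mod 5, u_{i+1} = (u_i − a_{v+i})/5:
  u_0 = 19/11;  a_2 = 4;  u_1 = (u_0 − 4)/5 = -5/11
  u_1 = -5/11;  a_3 = 0;  u_2 = (u_1 − 0)/5 = -1/11
  u_2 = -1/11;  a_4 = 4;  u_3 = (u_2 − 4)/5 = -9/11
  u_3 = -9/11;  a_5 = 1;  u_4 = (u_3 − 1)/5 = -4/11
Digits: (0, 0, 4, 0, 4, 1).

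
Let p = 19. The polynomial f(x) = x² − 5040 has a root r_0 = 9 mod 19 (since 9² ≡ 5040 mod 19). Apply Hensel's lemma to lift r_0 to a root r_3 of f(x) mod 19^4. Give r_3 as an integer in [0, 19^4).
r_3 = 40175 (mod 130321)

Hensel's recurrence: r_{i+1} = r_i − f(r_i)·(f′(r_i))^{-1} mod 19^{i+2}, with f′(x) = 2x. Iterate:
  r_0 = 9 (mod 19)
  r_1 = 104 (mod 361)
  r_2 = 5880 (mod 6859)
  r_3 = 40175 (mod 130321)
Final: r_3 = 40175, and one checks f(r_3) ≡ 0 mod 19^4.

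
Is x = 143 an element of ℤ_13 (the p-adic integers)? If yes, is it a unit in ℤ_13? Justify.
x ∈ ℤ_13 but not a unit; v_13(x) = 1 > 0

ℤ_13 = {x ∈ ℚ_13 : v_13(x) ≥ 0} and ℤ_13^× = {x ∈ ℤ_13 : v_13(x) = 0}. Here v_13(143) = v_13(num) − v_13(den) = 1; compare against these criteria.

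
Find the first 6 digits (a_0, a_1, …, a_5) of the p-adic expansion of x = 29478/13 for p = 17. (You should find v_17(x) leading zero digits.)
(a_0, …, a_5) = (0, 0, 0, 7, 14, 7)

v_17(29478/13) = 3, so a_0 = ... = a_2 = 0. Factor out: x = 17^3 · u with u = 6/13 a unit in ℤ_17. Expand u iteratively via a_{v+i} = u_i mod 17, u_{i+1} = (u_i − a_{v+i})/17:
  u_0 = 6/13;  a_3 = 7;  u_1 = (u_0 − 7)/17 = -5/13
  u_1 = -5/13;  a_4 = 14;  u_2 = (u_1 − 14)/17 = -11/13
  u_2 = -11/13;  a_5 = 7;  u_3 = (u_2 − 7)/17 = -6/13
Digits: (0, 0, 0, 7, 14, 7).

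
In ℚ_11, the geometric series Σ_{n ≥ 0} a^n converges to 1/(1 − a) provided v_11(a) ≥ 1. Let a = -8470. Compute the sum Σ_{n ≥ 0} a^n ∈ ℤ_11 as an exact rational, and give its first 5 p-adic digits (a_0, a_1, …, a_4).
Σ a^n = 1/(1 − a) = 1/8471;  first 5 digits = (1, 0, 7, 4, 4)

v_11(a) = 2 ≥ 1, so the series converges in ℤ_11 to 1/(1 − a) = 1/(1 − (-8470)) = 1/8471. Expand this rational in ℤ_11: compute digits iteratively via d_i = x_i mod 11, x_{i+1} = (x_i − d_i)/11. The first 5 digits are (1, 0, 7, 4, 4).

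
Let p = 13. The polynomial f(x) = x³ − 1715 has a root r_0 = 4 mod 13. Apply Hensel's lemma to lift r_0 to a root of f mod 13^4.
r_3 = 21012 (mod 28561)

Hensel: r_{i+1} = r_i − f(r_i)/f′(r_i) mod 13^{i+2}, where f′(x) = 3x². Iterate:
  r_0 = 4 (mod 13)
  r_1 = 56 (mod 169)
  r_2 = 1239 (mod 2197)
  r_3 = 21012 (mod 28561)
Final: r = 21012 with f(r) ≡ 0 mod 13^4.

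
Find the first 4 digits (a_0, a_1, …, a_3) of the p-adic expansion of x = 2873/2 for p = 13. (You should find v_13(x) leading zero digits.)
(a_0, …, a_3) = (0, 0, 2, 7)

v_13(2873/2) = 2, so a_0 = ... = a_1 = 0. Factor out: x = 13^2 · u with u = 17/2 a unit in ℤ_13. Expand u iteratively via a_{v+i} = u_i mod 13, u_{i+1} = (u_i − a_{v+i})/13:
  u_0 = 17/2;  a_2 = 2;  u_1 = (u_0 − 2)/13 = 1/2
  u_1 = 1/2;  a_3 = 7;  u_2 = (u_1 − 7)/13 = -1/2
Digits: (0, 0, 2, 7).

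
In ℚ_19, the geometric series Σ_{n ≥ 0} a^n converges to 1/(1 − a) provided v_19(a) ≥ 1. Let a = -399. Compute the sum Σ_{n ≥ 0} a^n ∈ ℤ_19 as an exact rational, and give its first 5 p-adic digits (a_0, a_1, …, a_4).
Σ a^n = 1/(1 − a) = 1/400;  first 5 digits = (1, 17, 2, 15, 4)

v_19(a) = 1 ≥ 1, so the series converges in ℤ_19 to 1/(1 − a) = 1/(1 − (-399)) = 1/400. Expand this rational in ℤ_19: compute digits iteratively via d_i = x_i mod 19, x_{i+1} = (x_i − d_i)/19. The first 5 digits are (1, 17, 2, 15, 4).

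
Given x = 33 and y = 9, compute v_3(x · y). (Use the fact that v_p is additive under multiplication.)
v_3(297) = 3

v_p(x) = 1 (factor: 33 = 3^1 · 11); v_p(y) = 2 (factor: 9 = 3^2 · 1). Additivity: v_p(xy) = v_p(x) + v_p(y) = 1 + 2 = 3. (Direct check: xy = 297 = 3^3 · (11).)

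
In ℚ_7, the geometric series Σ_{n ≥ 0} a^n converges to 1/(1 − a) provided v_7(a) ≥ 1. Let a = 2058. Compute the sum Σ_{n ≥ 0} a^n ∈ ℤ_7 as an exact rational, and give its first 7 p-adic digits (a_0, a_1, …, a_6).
Σ a^n = 1/(1 − a) = -1/2057;  first 7 digits = (1, 0, 0, 6, 0, 0, 1)

v_7(a) = 3 ≥ 1, so the series converges in ℤ_7 to 1/(1 − a) = 1/(1 − 2058) = -1/2057. Expand this rational in ℤ_7: compute digits iteratively via d_i = x_i mod 7, x_{i+1} = (x_i − d_i)/7. The first 7 digits are (1, 0, 0, 6, 0, 0, 1).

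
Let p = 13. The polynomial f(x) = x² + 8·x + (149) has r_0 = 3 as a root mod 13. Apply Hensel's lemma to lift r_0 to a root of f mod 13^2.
r_1 = 159 (mod 169)

Hensel: r_{i+1} = r_i − f(r_i)·(f′(r_i))^{-1} mod 13^{i+2}, f′(x) = 2x + 8. Iterate:
  r_0 = 3 (mod 13)
  r_1 = 159 (mod 169)
Final: r = 159 satisfies f(r) ≡ 0 mod 13^2.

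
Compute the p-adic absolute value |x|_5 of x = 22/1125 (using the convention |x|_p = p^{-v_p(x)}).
|22/1125|_5 = 125

Step 1 — compute v_5(x) by factoring powers of 5 out of the numerator and denominator: v_5(22/1125) = -3. Step 2 — apply |x|_p = p^{-v_p(x)} = 5^{3} = 125.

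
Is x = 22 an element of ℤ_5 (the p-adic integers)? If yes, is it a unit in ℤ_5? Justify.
x ∈ ℤ_5^× (unit); v_5(x) = 0

ℤ_5 = {x ∈ ℚ_5 : v_5(x) ≥ 0} and ℤ_5^× = {x ∈ ℤ_5 : v_5(x) = 0}. Here v_5(22) = v_5(num) − v_5(den) = 0; compare against these criteria.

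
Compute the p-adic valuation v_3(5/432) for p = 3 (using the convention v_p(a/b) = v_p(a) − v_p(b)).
v_3(5/432) = -3

Factor powers of 3 from the numerator and denominator of the reduced fraction: 5 = 3^0 · 5 and 432 = 3^3 · 16. Apply v_p(a/b) = v_p(a) − v_p(b): v_3(5/432) = 0 − 3 = -3.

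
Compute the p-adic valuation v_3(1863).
v_3(1863) = 4

v_3(n) is the largest exponent k such that 3^k divides n. Factor out: 1863 = 3^4 · 23. (Sign doesn't affect v_p.) So v_3(1863) = 4.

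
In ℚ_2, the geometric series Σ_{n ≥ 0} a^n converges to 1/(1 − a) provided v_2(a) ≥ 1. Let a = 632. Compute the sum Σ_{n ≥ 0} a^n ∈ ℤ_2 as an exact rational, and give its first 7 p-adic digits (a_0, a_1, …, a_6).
Σ a^n = 1/(1 − a) = -1/631;  first 7 digits = (1, 0, 0, 1, 1, 1, 0)

v_2(a) = 3 ≥ 1, so the series converges in ℤ_2 to 1/(1 − a) = 1/(1 − 632) = -1/631. Expand this rational in ℤ_2: compute digits iteratively via d_i = x_i mod 2, x_{i+1} = (x_i − d_i)/2. The first 7 digits are (1, 0, 0, 1, 1, 1, 0).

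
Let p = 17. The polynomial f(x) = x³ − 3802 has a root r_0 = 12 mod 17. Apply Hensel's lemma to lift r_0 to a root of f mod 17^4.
r_3 = 37837 (mod 83521)

Hensel: r_{i+1} = r_i − f(r_i)/f′(r_i) mod 17^{i+2}, where f′(x) = 3x². Iterate:
  r_0 = 12 (mod 17)
  r_1 = 267 (mod 289)
  r_2 = 3446 (mod 4913)
  r_3 = 37837 (mod 83521)
Final: r = 37837 with f(r) ≡ 0 mod 17^4.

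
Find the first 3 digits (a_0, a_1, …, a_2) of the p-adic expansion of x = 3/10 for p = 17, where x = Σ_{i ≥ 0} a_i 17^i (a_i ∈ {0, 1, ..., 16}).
(a_0, …, a_2) = (2, 5, 15)

v_17(3/10) = 0 (numerator and denominator both coprime to 17), so x ∈ ℤ_17^×. Compute digits iteratively via a_i = x_i mod 17, x_{i+1} = (x_i − a_i)/17, with x_0 = x:
  x_0 = 3/10;  a_0 = 2;  x_1 = (x_0 − 2)/17 = -1/10
  x_1 = -1/10;  a_1 = 5;  x_2 = (x_1 − 5)/17 = -3/10
  x_2 = -3/10;  a_2 = 15;  x_3 = (x_2 − 15)/17 = -9/10
Digits: (2, 5, 15).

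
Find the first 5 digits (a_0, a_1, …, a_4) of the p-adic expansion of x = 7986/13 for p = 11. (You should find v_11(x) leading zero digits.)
(a_0, …, a_4) = (0, 0, 0, 3, 4)

v_11(7986/13) = 3, so a_0 = ... = a_2 = 0. Factor out: x = 11^3 · u with u = 6/13 a unit in ℤ_11. Expand u iteratively via a_{v+i} = u_i mod 11, u_{i+1} = (u_i − a_{v+i})/11:
  u_0 = 6/13;  a_3 = 3;  u_1 = (u_0 − 3)/11 = -3/13
  u_1 = -3/13;  a_4 = 4;  u_2 = (u_1 − 4)/11 = -5/13
Digits: (0, 0, 0, 3, 4).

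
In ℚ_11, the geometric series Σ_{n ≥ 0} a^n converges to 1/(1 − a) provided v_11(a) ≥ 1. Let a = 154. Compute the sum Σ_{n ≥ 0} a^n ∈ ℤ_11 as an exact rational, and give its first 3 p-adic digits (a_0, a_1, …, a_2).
Σ a^n = 1/(1 − a) = -1/153;  first 3 digits = (1, 3, 10)

v_11(a) = 1 ≥ 1, so the series converges in ℤ_11 to 1/(1 − a) = 1/(1 − 154) = -1/153. Expand this rational in ℤ_11: compute digits iteratively via d_i = x_i mod 11, x_{i+1} = (x_i − d_i)/11. The first 3 digits are (1, 3, 10).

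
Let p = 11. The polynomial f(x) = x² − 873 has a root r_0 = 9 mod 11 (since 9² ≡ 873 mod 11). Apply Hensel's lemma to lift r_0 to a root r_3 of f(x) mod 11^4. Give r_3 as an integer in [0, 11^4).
r_3 = 13847 (mod 14641)

Hensel's recurrence: r_{i+1} = r_i − f(r_i)·(f′(r_i))^{-1} mod 11^{i+2}, with f′(x) = 2x. Iterate:
  r_0 = 9 (mod 11)
  r_1 = 53 (mod 121)
  r_2 = 537 (mod 1331)
  r_3 = 13847 (mod 14641)
Final: r_3 = 13847, and one checks f(r_3) ≡ 0 mod 11^4.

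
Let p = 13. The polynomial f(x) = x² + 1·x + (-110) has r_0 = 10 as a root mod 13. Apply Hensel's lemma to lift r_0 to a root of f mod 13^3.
r_2 = 10 (mod 2197)

Hensel: r_{i+1} = r_i − f(r_i)·(f′(r_i))^{-1} mod 13^{i+2}, f′(x) = 2x + 1. Iterate:
  r_0 = 10 (mod 13)
  r_1 = 10 (mod 169)
  r_2 = 10 (mod 2197)
Final: r = 10 satisfies f(r) ≡ 0 mod 13^3.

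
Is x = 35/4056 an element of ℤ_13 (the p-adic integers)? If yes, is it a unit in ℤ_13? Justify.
x ∉ ℤ_13 (v_13(x) = -2 < 0)

ℤ_13 = {x ∈ ℚ_13 : v_13(x) ≥ 0} and ℤ_13^× = {x ∈ ℤ_13 : v_13(x) = 0}. Here v_13(35/4056) = v_13(num) − v_13(den) = -2; compare against these criteria.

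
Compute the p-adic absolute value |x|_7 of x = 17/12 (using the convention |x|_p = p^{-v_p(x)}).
|17/12|_7 = 1

Step 1 — compute v_7(x) by factoring powers of 7 out of the numerator and denominator: v_7(17/12) = 0. Step 2 — apply |x|_p = p^{-v_p(x)} = 7^{0} = 1.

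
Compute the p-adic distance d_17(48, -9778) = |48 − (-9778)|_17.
d_17(48, -9778) = 1/4913

Step 1 — x − y = 48 − (-9778) = 9826. Step 2 — v_17(9826) = 3 (factor: 9826 = (17^3 · 2); the sign does not affect v_p). Step 3 — |x − y|_17 = 17^{-3} = 1/4913.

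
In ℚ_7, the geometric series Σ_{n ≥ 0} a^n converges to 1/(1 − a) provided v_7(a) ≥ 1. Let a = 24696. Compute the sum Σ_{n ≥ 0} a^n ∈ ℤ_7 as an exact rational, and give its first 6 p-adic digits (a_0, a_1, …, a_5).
Σ a^n = 1/(1 − a) = -1/24695;  first 6 digits = (1, 0, 0, 2, 3, 1)

v_7(a) = 3 ≥ 1, so the series converges in ℤ_7 to 1/(1 − a) = 1/(1 − 24696) = -1/24695. Expand this rational in ℤ_7: compute digits iteratively via d_i = x_i mod 7, x_{i+1} = (x_i − d_i)/7. The first 6 digits are (1, 0, 0, 2, 3, 1).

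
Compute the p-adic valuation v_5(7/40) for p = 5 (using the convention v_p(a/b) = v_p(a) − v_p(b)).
v_5(7/40) = -1

Factor powers of 5 from the numerator and denominator of the reduced fraction: 7 = 5^0 · 7 and 40 = 5^1 · 8. Apply v_p(a/b) = v_p(a) − v_p(b): v_5(7/40) = 0 − 1 = -1.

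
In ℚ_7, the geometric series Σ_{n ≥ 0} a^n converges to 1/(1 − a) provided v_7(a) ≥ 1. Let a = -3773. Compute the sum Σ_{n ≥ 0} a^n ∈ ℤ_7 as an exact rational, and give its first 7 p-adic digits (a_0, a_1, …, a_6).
Σ a^n = 1/(1 − a) = 1/3774;  first 7 digits = (1, 0, 0, 3, 5, 6, 1)

v_7(a) = 3 ≥ 1, so the series converges in ℤ_7 to 1/(1 − a) = 1/(1 − (-3773)) = 1/3774. Expand this rational in ℤ_7: compute digits iteratively via d_i = x_i mod 7, x_{i+1} = (x_i − d_i)/7. The first 7 digits are (1, 0, 0, 3, 5, 6, 1).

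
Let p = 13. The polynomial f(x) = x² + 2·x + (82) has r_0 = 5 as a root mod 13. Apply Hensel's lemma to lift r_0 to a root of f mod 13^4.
r_3 = 2150 (mod 28561)

Hensel: r_{i+1} = r_i − f(r_i)·(f′(r_i))^{-1} mod 13^{i+2}, f′(x) = 2x + 2. Iterate:
  r_0 = 5 (mod 13)
  r_1 = 122 (mod 169)
  r_2 = 2150 (mod 2197)
  r_3 = 2150 (mod 28561)
Final: r = 2150 satisfies f(r) ≡ 0 mod 13^4.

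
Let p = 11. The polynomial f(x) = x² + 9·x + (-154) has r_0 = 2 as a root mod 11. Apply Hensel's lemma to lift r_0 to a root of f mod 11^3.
r_2 = 189 (mod 1331)

Hensel: r_{i+1} = r_i − f(r_i)·(f′(r_i))^{-1} mod 11^{i+2}, f′(x) = 2x + 9. Iterate:
  r_0 = 2 (mod 11)
  r_1 = 68 (mod 121)
  r_2 = 189 (mod 1331)
Final: r = 189 satisfies f(r) ≡ 0 mod 11^3.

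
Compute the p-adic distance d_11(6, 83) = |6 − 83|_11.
d_11(6, 83) = 1/11

Step 1 — x − y = 6 − 83 = -77. Step 2 — v_11(-77) = 1 (factor: -77 = −(11^1 · 7); the sign does not affect v_p). Step 3 — |x − y|_11 = 11^{-1} = 1/11.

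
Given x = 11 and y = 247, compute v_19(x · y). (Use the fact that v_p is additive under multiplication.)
v_19(2717) = 1

v_p(x) = 0 (factor: 11 = 19^0 · 11); v_p(y) = 1 (factor: 247 = 19^1 · 13). Additivity: v_p(xy) = v_p(x) + v_p(y) = 0 + 1 = 1. (Direct check: xy = 2717 = 19^1 · (143).)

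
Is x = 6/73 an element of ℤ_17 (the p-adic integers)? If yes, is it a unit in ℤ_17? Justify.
x ∈ ℤ_17^× (unit); v_17(x) = 0

ℤ_17 = {x ∈ ℚ_17 : v_17(x) ≥ 0} and ℤ_17^× = {x ∈ ℤ_17 : v_17(x) = 0}. Here v_17(6/73) = v_17(num) − v_17(den) = 0; compare against these criteria.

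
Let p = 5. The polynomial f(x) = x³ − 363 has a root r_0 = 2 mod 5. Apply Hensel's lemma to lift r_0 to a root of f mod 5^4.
r_3 = 117 (mod 625)

Hensel: r_{i+1} = r_i − f(r_i)/f′(r_i) mod 5^{i+2}, where f′(x) = 3x². Iterate:
  r_0 = 2 (mod 5)
  r_1 = 17 (mod 25)
  r_2 = 117 (mod 125)
  r_3 = 117 (mod 625)
Final: r = 117 with f(r) ≡ 0 mod 5^4.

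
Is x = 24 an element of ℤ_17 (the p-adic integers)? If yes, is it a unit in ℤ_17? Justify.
x ∈ ℤ_17^× (unit); v_17(x) = 0

ℤ_17 = {x ∈ ℚ_17 : v_17(x) ≥ 0} and ℤ_17^× = {x ∈ ℤ_17 : v_17(x) = 0}. Here v_17(24) = v_17(num) − v_17(den) = 0; compare against these criteria.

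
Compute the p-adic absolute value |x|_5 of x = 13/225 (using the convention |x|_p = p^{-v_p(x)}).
|13/225|_5 = 25

Step 1 — compute v_5(x) by factoring powers of 5 out of the numerator and denominator: v_5(13/225) = -2. Step 2 — apply |x|_p = p^{-v_p(x)} = 5^{2} = 25.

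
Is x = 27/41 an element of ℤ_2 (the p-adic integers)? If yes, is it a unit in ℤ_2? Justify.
x ∈ ℤ_2^× (unit); v_2(x) = 0

ℤ_2 = {x ∈ ℚ_2 : v_2(x) ≥ 0} and ℤ_2^× = {x ∈ ℤ_2 : v_2(x) = 0}. Here v_2(27/41) = v_2(num) − v_2(den) = 0; compare against these criteria.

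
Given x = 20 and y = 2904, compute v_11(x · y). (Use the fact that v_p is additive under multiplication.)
v_11(58080) = 2

v_p(x) = 0 (factor: 20 = 11^0 · 20); v_p(y) = 2 (factor: 2904 = 11^2 · 24). Additivity: v_p(xy) = v_p(x) + v_p(y) = 0 + 2 = 2. (Direct check: xy = 58080 = 11^2 · (480).)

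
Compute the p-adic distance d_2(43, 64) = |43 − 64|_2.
d_2(43, 64) = 1

Step 1 — x − y = 43 − 64 = -21. Step 2 — v_2(-21) = 0 (factor: -21 = −(2^0 · 21); the sign does not affect v_p). Step 3 — |x − y|_2 = 2^{0} = 1.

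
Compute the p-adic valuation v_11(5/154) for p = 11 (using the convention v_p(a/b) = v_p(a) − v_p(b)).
v_11(5/154) = -1

Factor powers of 11 from the numerator and denominator of the reduced fraction: 5 = 11^0 · 5 and 154 = 11^1 · 14. Apply v_p(a/b) = v_p(a) − v_p(b): v_11(5/154) = 0 − 1 = -1.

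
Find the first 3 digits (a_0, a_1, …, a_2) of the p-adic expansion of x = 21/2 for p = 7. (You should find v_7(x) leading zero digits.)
(a_0, …, a_2) = (0, 5, 3)

v_7(21/2) = 1, so a_0 = ... = a_0 = 0. Factor out: x = 7^1 · u with u = 3/2 a unit in ℤ_7. Expand u iteratively via a_{v+i} = u_i mod 7, u_{i+1} = (u_i − a_{v+i})/7:
  u_0 = 3/2;  a_1 = 5;  u_1 = (u_0 − 5)/7 = -1/2
  u_1 = -1/2;  a_2 = 3;  u_2 = (u_1 − 3)/7 = -1/2
Digits: (0, 5, 3).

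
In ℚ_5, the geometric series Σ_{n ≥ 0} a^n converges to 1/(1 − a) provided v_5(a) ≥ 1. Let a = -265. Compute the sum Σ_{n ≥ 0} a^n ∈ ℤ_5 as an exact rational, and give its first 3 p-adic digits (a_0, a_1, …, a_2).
Σ a^n = 1/(1 − a) = 1/266;  first 3 digits = (1, 2, 3)

v_5(a) = 1 ≥ 1, so the series converges in ℤ_5 to 1/(1 − a) = 1/(1 − (-265)) = 1/266. Expand this rational in ℤ_5: compute digits iteratively via d_i = x_i mod 5, x_{i+1} = (x_i − d_i)/5. The first 3 digits are (1, 2, 3).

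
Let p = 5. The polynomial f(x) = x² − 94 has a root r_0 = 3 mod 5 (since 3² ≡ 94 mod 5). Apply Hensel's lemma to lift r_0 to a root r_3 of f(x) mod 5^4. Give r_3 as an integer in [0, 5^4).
r_3 = 563 (mod 625)

Hensel's recurrence: r_{i+1} = r_i − f(r_i)·(f′(r_i))^{-1} mod 5^{i+2}, with f′(x) = 2x. Iterate:
  r_0 = 3 (mod 5)
  r_1 = 13 (mod 25)
  r_2 = 63 (mod 125)
  r_3 = 563 (mod 625)
Final: r_3 = 563, and one checks f(r_3) ≡ 0 mod 5^4.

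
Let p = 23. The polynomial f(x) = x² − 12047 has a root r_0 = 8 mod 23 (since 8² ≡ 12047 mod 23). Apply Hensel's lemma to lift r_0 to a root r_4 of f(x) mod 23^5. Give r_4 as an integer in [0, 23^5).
r_4 = 3006568 (mod 6436343)

Hensel's recurrence: r_{i+1} = r_i − f(r_i)·(f′(r_i))^{-1} mod 23^{i+2}, with f′(x) = 2x. Iterate:
  r_0 = 8 (mod 23)
  r_1 = 261 (mod 529)
  r_2 = 1319 (mod 12167)
  r_3 = 208158 (mod 279841)
  r_4 = 3006568 (mod 6436343)
Final: r_4 = 3006568, and one checks f(r_4) ≡ 0 mod 23^5.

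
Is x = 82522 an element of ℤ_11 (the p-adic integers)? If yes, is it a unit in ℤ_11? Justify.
x ∈ ℤ_11 but not a unit; v_11(x) = 3 > 0

ℤ_11 = {x ∈ ℚ_11 : v_11(x) ≥ 0} and ℤ_11^× = {x ∈ ℤ_11 : v_11(x) = 0}. Here v_11(82522) = v_11(num) − v_11(den) = 3; compare against these criteria.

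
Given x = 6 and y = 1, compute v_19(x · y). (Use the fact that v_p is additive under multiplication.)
v_19(6) = 0

v_p(x) = 0 (factor: 6 = 19^0 · 6); v_p(y) = 0 (factor: 1 = 19^0 · 1). Additivity: v_p(xy) = v_p(x) + v_p(y) = 0 + 0 = 0. (Direct check: xy = 6 = 19^0 · (6).)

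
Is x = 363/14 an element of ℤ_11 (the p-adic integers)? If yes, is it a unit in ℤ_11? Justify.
x ∈ ℤ_11 but not a unit; v_11(x) = 2 > 0

ℤ_11 = {x ∈ ℚ_11 : v_11(x) ≥ 0} and ℤ_11^× = {x ∈ ℤ_11 : v_11(x) = 0}. Here v_11(363/14) = v_11(num) − v_11(den) = 2; compare against these criteria.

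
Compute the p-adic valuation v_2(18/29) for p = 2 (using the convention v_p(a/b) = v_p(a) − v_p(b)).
v_2(18/29) = 1

Factor powers of 2 from the numerator and denominator of the reduced fraction: 18 = 2^1 · 9 and 29 = 2^0 · 29. Apply v_p(a/b) = v_p(a) − v_p(b): v_2(18/29) = 1 − 0 = 1.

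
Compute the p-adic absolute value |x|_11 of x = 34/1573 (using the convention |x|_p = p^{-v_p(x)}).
|34/1573|_11 = 121

Step 1 — compute v_11(x) by factoring powers of 11 out of the numerator and denominator: v_11(34/1573) = -2. Step 2 — apply |x|_p = p^{-v_p(x)} = 11^{2} = 121.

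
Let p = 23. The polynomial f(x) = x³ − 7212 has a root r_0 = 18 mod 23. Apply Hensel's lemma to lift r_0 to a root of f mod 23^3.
r_2 = 10299 (mod 12167)

Hensel: r_{i+1} = r_i − f(r_i)/f′(r_i) mod 23^{i+2}, where f′(x) = 3x². Iterate:
  r_0 = 18 (mod 23)
  r_1 = 248 (mod 529)
  r_2 = 10299 (mod 12167)
Final: r = 10299 with f(r) ≡ 0 mod 23^3.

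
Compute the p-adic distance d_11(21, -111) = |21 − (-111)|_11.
d_11(21, -111) = 1/11

Step 1 — x − y = 21 − (-111) = 132. Step 2 — v_11(132) = 1 (factor: 132 = (11^1 · 12); the sign does not affect v_p). Step 3 — |x − y|_11 = 11^{-1} = 1/11.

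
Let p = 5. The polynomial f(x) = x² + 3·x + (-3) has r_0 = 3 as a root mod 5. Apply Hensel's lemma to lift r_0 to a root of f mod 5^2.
r_1 = 18 (mod 25)

Hensel: r_{i+1} = r_i − f(r_i)·(f′(r_i))^{-1} mod 5^{i+2}, f′(x) = 2x + 3. Iterate:
  r_0 = 3 (mod 5)
  r_1 = 18 (mod 25)
Final: r = 18 satisfies f(r) ≡ 0 mod 5^2.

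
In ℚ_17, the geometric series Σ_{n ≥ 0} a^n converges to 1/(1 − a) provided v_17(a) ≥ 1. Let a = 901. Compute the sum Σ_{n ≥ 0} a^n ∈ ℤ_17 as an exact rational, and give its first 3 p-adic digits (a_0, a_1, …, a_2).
Σ a^n = 1/(1 − a) = -1/900;  first 3 digits = (1, 2, 7)

v_17(a) = 1 ≥ 1, so the series converges in ℤ_17 to 1/(1 − a) = 1/(1 − 901) = -1/900. Expand this rational in ℤ_17: compute digits iteratively via d_i = x_i mod 17, x_{i+1} = (x_i − d_i)/17. The first 3 digits are (1, 2, 7).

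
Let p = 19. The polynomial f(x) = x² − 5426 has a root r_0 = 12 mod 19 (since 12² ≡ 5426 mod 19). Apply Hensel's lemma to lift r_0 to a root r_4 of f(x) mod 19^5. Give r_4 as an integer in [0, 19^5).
r_4 = 1902672 (mod 2476099)

Hensel's recurrence: r_{i+1} = r_i − f(r_i)·(f′(r_i))^{-1} mod 19^{i+2}, with f′(x) = 2x. Iterate:
  r_0 = 12 (mod 19)
  r_1 = 202 (mod 361)
  r_2 = 2729 (mod 6859)
  r_3 = 78178 (mod 130321)
  r_4 = 1902672 (mod 2476099)
Final: r_4 = 1902672, and one checks f(r_4) ≡ 0 mod 19^5.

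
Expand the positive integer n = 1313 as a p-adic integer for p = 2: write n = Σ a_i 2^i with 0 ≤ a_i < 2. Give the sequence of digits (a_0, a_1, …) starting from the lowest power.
(a_0, a_1, …) = (1, 0, 0, 0, 0, 1, 0, 0, 1, 0, 1)

Repeated division by 2 gives the digits low-to-high: 1313 = 1 + 1·2^5 + 1·2^8 + 1·2^10. Digit sequence: (1, 0, 0, 0, 0, 1, 0, 0, 1, 0, 1).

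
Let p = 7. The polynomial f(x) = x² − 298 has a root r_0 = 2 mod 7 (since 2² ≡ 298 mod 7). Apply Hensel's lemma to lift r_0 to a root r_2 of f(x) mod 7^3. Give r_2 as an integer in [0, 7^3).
r_2 = 247 (mod 343)

Hensel's recurrence: r_{i+1} = r_i − f(r_i)·(f′(r_i))^{-1} mod 7^{i+2}, with f′(x) = 2x. Iterate:
  r_0 = 2 (mod 7)
  r_1 = 2 (mod 49)
  r_2 = 247 (mod 343)
Final: r_2 = 247, and one checks f(r_2) ≡ 0 mod 7^3.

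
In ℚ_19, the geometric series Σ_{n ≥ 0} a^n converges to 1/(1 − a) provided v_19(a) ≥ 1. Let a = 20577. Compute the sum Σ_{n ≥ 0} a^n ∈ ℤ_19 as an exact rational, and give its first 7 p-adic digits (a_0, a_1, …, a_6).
Σ a^n = 1/(1 − a) = -1/20576;  first 7 digits = (1, 0, 0, 3, 0, 0, 9)

v_19(a) = 3 ≥ 1, so the series converges in ℤ_19 to 1/(1 − a) = 1/(1 − 20577) = -1/20576. Expand this rational in ℤ_19: compute digits iteratively via d_i = x_i mod 19, x_{i+1} = (x_i − d_i)/19. The first 7 digits are (1, 0, 0, 3, 0, 0, 9).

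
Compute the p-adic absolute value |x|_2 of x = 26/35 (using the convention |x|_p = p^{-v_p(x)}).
|26/35|_2 = 1/2

Step 1 — compute v_2(x) by factoring powers of 2 out of the numerator and denominator: v_2(26/35) = 1. Step 2 — apply |x|_p = p^{-v_p(x)} = 2^{-1} = 1/2.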